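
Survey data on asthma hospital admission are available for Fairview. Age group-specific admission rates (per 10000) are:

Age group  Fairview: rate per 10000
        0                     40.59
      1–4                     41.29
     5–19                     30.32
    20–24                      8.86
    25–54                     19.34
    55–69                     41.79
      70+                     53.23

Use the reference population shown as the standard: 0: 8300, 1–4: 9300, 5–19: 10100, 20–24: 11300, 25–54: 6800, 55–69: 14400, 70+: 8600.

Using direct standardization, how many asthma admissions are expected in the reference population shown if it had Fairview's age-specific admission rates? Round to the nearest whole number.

Expected asthma admissions = Σ (standard pop × age-specific rate ÷ 10000)
= 8300×40.59/10000 + 9300×41.29/10000 + 10100×30.32/10000 + 11300×8.86/10000 + 6800×19.34/10000 + 14400×41.79/10000 + 8600×53.23/10000
= 33.69 + 38.40 + 30.62 + 10.01 + 13.15 + 60.18 + 45.78 = 231.83.

232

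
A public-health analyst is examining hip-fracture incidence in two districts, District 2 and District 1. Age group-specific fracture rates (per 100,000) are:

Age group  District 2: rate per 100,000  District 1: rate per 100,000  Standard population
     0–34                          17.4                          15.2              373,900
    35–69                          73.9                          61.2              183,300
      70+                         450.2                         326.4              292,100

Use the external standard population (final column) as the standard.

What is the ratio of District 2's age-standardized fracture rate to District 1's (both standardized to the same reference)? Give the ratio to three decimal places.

1.350

Standard total = 849,300; weights = 0.4402, 0.2158, 0.3439.
District 2: 0.4402×17.4 + 0.2158×73.9 + 0.3439×450.2 = 178.4471 per 100,000.
District 1: 0.4402×15.2 + 0.2158×61.2 + 0.3439×326.4 = 132.1590 per 100,000.
Ratio = 178.4471 ÷ 132.1590 = 1.35025.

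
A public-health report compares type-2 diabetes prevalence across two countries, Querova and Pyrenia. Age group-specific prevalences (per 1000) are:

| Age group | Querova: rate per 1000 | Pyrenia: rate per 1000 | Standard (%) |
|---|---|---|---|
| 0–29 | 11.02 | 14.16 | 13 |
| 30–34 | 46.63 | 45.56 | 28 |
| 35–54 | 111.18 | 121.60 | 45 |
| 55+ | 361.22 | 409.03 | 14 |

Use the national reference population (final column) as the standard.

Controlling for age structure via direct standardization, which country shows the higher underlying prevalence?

Standard weights: 0.13, 0.28, 0.45, 0.14.
Querova: 0.1300×11.02 + 0.2800×46.63 + 0.4500×111.18 + 0.1400×361.22 = 115.0908 per 1000.
Pyrenia: 0.1300×14.16 + 0.2800×45.56 + 0.4500×121.60 + 0.1400×409.03 = 126.5818 per 1000.

Pyrenia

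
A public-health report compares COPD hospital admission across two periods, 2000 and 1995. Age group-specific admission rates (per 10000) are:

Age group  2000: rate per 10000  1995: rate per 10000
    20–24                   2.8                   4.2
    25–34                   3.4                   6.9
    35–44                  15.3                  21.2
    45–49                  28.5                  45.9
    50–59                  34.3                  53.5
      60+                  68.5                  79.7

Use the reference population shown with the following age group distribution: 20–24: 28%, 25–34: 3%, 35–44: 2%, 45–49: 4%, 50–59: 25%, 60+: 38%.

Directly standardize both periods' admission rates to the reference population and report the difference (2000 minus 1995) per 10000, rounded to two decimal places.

Standard weights: 0.28, 0.03, 0.02, 0.04, 0.25, 0.38.
2000: 0.2800×2.8 + 0.0300×3.4 + 0.0200×15.3 + 0.0400×28.5 + 0.2500×34.3 + 0.3800×68.5 = 36.9370 per 10000.
1995: 0.2800×4.2 + 0.0300×6.9 + 0.0200×21.2 + 0.0400×45.9 + 0.2500×53.5 + 0.3800×79.7 = 47.3040 per 10000.
Difference = 36.9370 − 47.3040 = -10.3670.

-10.37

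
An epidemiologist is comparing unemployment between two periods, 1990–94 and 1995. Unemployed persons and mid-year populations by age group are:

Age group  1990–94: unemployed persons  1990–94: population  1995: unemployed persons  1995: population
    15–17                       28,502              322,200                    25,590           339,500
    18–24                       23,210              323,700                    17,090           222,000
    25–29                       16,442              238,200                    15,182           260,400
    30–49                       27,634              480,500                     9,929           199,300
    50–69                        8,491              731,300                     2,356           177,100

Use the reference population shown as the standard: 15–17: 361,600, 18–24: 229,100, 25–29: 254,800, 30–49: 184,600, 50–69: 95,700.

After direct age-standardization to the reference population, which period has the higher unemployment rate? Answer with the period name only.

1990–94

Age-specific rates per 1,000 for 1990–94: 88.461, 71.702, 69.026, 57.511, 11.611.
For 1995: 75.376, 76.982, 58.303, 49.819, 13.303.
Standard total = 1,125,800; weights = 0.3212, 0.2035, 0.2263, 0.1640, 0.0850.
1990–94: 0.3212×88.461 + 0.2035×71.702 + 0.2263×69.026 + 0.1640×57.511 + 0.0850×11.611 = 69.0441 per 1,000.
1995: 0.3212×75.376 + 0.2035×76.982 + 0.2263×58.303 + 0.1640×49.819 + 0.0850×13.303 = 62.3713 per 1,000.
The crude rates (49.75 vs 58.54) would put 1995 higher, but that reflects its age composition; once standardized to a common age structure, 1990–94 has the higher underlying rate.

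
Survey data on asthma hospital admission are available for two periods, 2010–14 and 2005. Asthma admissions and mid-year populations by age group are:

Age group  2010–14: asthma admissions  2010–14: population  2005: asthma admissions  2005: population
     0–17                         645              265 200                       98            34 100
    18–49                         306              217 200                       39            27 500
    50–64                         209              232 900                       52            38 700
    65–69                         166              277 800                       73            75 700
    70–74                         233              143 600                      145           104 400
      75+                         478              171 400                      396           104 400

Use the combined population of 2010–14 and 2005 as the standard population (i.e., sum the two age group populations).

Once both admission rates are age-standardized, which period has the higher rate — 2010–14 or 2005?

2005

Age-specific rates per 10 000 for 2010–14: 24.32, 14.09, 8.97, 5.98, 16.23, 27.89.
For 2005: 28.74, 14.18, 13.44, 9.64, 13.89, 37.93.
Combined standard total = 1 692 900; weights = 0.1768, 0.1445, 0.1604, 0.2088, 0.1465, 0.1629.
2010–14: 0.1768×24.32 + 0.1445×14.09 + 0.1604×8.97 + 0.2088×5.98 + 0.1465×16.23 + 0.1629×27.89 = 15.9442 per 10 000.
2005: 0.1768×28.74 + 0.1445×14.18 + 0.1604×13.44 + 0.2088×9.64 + 0.1465×13.89 + 0.1629×37.93 = 19.5145 per 10 000.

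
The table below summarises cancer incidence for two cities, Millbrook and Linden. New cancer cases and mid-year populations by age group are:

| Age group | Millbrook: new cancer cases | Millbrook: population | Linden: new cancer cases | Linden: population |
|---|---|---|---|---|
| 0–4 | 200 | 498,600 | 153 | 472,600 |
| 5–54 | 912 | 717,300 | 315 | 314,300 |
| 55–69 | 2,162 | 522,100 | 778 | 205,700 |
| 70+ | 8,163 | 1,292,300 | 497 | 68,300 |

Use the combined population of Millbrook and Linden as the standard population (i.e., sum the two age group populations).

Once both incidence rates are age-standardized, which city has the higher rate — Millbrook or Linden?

Age-specific rates per 100,000 for Millbrook: 40.11, 127.14, 414.10, 631.66.
For Linden: 32.37, 100.22, 378.22, 727.67.
Combined standard total = 4,091,200; weights = 0.2374, 0.2522, 0.1779, 0.3326.
Millbrook: 0.2374×40.11 + 0.2522×127.14 + 0.1779×414.10 + 0.3326×631.66 = 325.3179 per 100,000.
Linden: 0.2374×32.37 + 0.2522×100.22 + 0.1779×378.22 + 0.3326×727.67 = 342.2397 per 100,000.
The crude rates (377.42 vs 164.29) would put Millbrook higher, but that reflects its age composition; once standardized to a common age structure, Linden has the higher underlying rate.

Linden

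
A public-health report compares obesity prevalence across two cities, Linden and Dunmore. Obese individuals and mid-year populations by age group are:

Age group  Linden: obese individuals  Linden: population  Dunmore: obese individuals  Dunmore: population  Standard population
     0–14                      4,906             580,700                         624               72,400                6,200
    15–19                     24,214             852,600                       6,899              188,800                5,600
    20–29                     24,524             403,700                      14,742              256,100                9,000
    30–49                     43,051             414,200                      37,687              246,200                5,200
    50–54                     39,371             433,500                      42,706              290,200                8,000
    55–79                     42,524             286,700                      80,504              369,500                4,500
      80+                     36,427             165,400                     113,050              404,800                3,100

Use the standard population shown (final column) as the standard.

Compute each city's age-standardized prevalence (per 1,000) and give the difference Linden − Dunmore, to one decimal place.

-29.3

Age-specific rates per 1,000 for Linden: 8.448, 28.400, 60.748, 103.938, 90.821, 148.322, 220.236.
For Dunmore: 8.619, 36.541, 57.563, 153.075, 147.161, 217.873, 279.274.
Standard total = 41,600; weights = 0.1490, 0.1346, 0.2163, 0.1250, 0.1923, 0.1082, 0.0745.
Linden: 0.1490×8.448 + 0.1346×28.400 + 0.2163×60.748 + 0.1250×103.938 + 0.1923×90.821 + 0.1082×148.322 + 0.0745×220.236 = 81.1390 per 1,000.
Dunmore: 0.1490×8.619 + 0.1346×36.541 + 0.2163×57.563 + 0.1250×153.075 + 0.1923×147.161 + 0.1082×217.873 + 0.0745×279.274 = 110.4709 per 1,000.
Difference = 81.1390 − 110.4709 = -29.3319.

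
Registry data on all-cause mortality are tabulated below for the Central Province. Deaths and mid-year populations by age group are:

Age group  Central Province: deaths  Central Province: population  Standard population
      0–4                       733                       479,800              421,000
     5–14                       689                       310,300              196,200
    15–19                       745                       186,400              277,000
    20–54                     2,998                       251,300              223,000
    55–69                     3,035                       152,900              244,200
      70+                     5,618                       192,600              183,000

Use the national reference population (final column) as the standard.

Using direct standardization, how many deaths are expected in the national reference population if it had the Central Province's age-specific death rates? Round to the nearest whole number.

Age-specific rates per 100,000 for the Central Province: 152.77, 222.04, 399.68, 1193.00, 1984.96, 2916.93.
Expected deaths = Σ (standard pop × age-specific rate ÷ 100,000)
= 421,000×152.77/100,000 + 196,200×222.04/100,000 + 277,000×399.68/100,000 + 223,000×1193.00/100,000 + 244,200×1984.96/100,000 + 183,000×2916.93/100,000
= 643.17 + 435.65 + 1107.11 + 2660.38 + 4847.27 + 5337.98 = 15031.55.

15032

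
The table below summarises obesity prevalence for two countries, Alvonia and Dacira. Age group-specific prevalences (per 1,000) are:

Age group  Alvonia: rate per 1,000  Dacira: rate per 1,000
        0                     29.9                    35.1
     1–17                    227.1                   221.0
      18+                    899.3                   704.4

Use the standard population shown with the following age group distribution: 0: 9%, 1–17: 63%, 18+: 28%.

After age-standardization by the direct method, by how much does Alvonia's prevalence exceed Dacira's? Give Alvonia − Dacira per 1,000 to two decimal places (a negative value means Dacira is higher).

57.95

Standard weights: 0.09, 0.63, 0.28.
Alvonia: 0.0900×29.9 + 0.6300×227.1 + 0.2800×899.3 = 397.5680 per 1,000.
Dacira: 0.0900×35.1 + 0.6300×221.0 + 0.2800×704.4 = 339.6210 per 1,000.
Difference = 397.5680 − 339.6210 = 57.9470.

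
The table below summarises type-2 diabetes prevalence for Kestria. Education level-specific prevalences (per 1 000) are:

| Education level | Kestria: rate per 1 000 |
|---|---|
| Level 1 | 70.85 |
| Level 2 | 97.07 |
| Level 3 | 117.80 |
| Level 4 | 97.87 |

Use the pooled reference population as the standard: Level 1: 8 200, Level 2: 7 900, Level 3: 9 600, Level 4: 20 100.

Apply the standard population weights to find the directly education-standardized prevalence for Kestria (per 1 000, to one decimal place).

97.1

Standard total = 45 800; weights = 0.1790, 0.1725, 0.2096, 0.4389.
Standardized rate: 0.1790×70.85 + 0.1725×97.07 + 0.2096×117.80 + 0.4389×97.87 = 97.0718 per 1 000.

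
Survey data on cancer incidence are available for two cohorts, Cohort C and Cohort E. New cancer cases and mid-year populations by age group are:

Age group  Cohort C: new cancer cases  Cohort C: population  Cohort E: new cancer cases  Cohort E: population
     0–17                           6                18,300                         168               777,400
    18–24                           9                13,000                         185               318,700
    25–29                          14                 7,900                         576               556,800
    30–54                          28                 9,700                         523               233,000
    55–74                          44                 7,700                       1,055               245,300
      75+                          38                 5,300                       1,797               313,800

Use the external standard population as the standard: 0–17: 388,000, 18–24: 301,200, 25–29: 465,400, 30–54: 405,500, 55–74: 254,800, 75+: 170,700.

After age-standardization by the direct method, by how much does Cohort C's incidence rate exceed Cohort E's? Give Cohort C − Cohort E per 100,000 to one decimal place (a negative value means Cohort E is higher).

Age-specific rates per 100,000 for Cohort C: 32.79, 69.23, 177.22, 288.66, 571.43, 716.98.
For Cohort E: 21.61, 58.05, 103.45, 224.46, 430.09, 572.66.
Standard total = 1,985,600; weights = 0.1954, 0.1517, 0.2344, 0.2042, 0.1283, 0.0860.
Cohort C: 0.1954×32.79 + 0.1517×69.23 + 0.2344×177.22 + 0.2042×288.66 + 0.1283×571.43 + 0.0860×716.98 = 252.3619 per 100,000.
Cohort E: 0.1954×21.61 + 0.1517×58.05 + 0.2344×103.45 + 0.2042×224.46 + 0.1283×430.09 + 0.0860×572.66 = 187.5364 per 100,000.
Difference = 252.3619 − 187.5364 = 64.8255.

64.8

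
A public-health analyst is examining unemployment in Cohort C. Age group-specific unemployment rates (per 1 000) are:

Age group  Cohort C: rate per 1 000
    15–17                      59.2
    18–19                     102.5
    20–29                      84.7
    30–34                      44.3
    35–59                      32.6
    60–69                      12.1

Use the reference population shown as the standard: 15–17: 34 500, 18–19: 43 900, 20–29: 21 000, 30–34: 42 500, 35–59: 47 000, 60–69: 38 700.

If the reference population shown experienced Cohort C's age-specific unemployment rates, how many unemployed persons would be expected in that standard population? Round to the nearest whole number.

12204

Expected unemployed persons = Σ (standard pop × age-specific rate ÷ 1 000)
= 34 500×59.2/1 000 + 43 900×102.5/1 000 + 21 000×84.7/1 000 + 42 500×44.3/1 000 + 47 000×32.6/1 000 + 38 700×12.1/1 000
= 2042.40 + 4499.75 + 1778.70 + 1882.75 + 1532.20 + 468.27 = 12204.07.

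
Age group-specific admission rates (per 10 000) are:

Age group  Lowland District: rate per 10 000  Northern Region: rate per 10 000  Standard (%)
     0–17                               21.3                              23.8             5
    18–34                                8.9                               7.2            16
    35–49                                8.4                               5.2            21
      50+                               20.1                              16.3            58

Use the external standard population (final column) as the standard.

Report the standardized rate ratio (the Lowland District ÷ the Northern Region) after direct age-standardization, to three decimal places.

1.235

Standard weights: 0.05, 0.16, 0.21, 0.58.
The Lowland District: 0.0500×21.3 + 0.1600×8.9 + 0.2100×8.4 + 0.5800×20.1 = 15.9110 per 10 000.
The Northern Region: 0.0500×23.8 + 0.1600×7.2 + 0.2100×5.2 + 0.5800×16.3 = 12.8880 per 10 000.
Ratio = 15.9110 ÷ 12.8880 = 1.23456.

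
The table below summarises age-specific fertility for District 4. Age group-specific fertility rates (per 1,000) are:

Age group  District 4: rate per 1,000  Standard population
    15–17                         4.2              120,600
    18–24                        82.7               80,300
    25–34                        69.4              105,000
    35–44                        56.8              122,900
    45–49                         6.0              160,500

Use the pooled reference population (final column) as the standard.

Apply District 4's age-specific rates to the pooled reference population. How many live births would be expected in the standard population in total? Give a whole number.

22378

Expected live births = Σ (standard pop × age-specific rate ÷ 1,000)
= 120,600×4.2/1,000 + 80,300×82.7/1,000 + 105,000×69.4/1,000 + 122,900×56.8/1,000 + 160,500×6.0/1,000
= 506.52 + 6640.81 + 7287.00 + 6980.72 + 963.00 = 22378.05.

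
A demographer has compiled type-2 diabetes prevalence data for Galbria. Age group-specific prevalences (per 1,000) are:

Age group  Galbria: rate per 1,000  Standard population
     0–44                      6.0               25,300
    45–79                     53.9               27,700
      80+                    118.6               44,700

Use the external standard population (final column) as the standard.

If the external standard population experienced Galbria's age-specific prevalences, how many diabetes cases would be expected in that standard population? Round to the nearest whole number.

Expected diabetes cases = Σ (standard pop × age-specific rate ÷ 1,000)
= 25,300×6.0/1,000 + 27,700×53.9/1,000 + 44,700×118.6/1,000
= 151.80 + 1493.03 + 5301.42 = 6946.25.

6946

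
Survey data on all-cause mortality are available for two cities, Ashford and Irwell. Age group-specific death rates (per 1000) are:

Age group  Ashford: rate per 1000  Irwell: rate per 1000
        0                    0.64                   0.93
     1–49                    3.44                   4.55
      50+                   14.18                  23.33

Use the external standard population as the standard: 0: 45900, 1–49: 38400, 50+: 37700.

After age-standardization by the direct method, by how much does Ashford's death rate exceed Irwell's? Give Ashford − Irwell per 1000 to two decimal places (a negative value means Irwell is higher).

-3.29

Standard total = 122000; weights = 0.3762, 0.3148, 0.3090.
Ashford: 0.3762×0.64 + 0.3148×3.44 + 0.3090×14.18 = 5.7054 per 1000.
Irwell: 0.3762×0.93 + 0.3148×4.55 + 0.3090×23.33 = 8.9914 per 1000.
Difference = 5.7054 − 8.9914 = -3.2860.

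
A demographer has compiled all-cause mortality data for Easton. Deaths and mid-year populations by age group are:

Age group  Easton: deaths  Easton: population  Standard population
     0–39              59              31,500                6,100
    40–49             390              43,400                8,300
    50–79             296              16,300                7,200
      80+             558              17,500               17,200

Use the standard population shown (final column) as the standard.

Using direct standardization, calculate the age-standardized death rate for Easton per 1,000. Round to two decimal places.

Age-specific rates per 1,000 for Easton: 1.873, 8.986, 18.160, 31.886.
Standard total = 38,800; weights = 0.1572, 0.2139, 0.1856, 0.4433.
Standardized rate: 0.1572×1.873 + 0.2139×8.986 + 0.1856×18.160 + 0.4433×31.886 = 19.7215 per 1,000.

19.72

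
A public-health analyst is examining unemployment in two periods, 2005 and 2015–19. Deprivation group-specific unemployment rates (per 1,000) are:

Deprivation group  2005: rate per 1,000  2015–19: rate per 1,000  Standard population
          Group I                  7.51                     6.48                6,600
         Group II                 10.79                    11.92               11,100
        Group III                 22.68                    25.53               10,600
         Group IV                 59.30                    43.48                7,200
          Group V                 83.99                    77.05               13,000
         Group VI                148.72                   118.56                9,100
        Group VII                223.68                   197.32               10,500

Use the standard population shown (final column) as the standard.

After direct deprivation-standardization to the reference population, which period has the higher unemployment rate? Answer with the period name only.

Standard total = 68,100; weights = 0.0969, 0.1630, 0.1557, 0.1057, 0.1909, 0.1336, 0.1542.
2005: 0.0969×7.51 + 0.1630×10.79 + 0.1557×22.68 + 0.1057×59.30 + 0.1909×83.99 + 0.1336×148.72 + 0.1542×223.68 = 82.6808 per 1,000.
2015–19: 0.0969×6.48 + 0.1630×11.92 + 0.1557×25.53 + 0.1057×43.48 + 0.1909×77.05 + 0.1336×118.56 + 0.1542×197.32 = 72.1169 per 1,000.

2005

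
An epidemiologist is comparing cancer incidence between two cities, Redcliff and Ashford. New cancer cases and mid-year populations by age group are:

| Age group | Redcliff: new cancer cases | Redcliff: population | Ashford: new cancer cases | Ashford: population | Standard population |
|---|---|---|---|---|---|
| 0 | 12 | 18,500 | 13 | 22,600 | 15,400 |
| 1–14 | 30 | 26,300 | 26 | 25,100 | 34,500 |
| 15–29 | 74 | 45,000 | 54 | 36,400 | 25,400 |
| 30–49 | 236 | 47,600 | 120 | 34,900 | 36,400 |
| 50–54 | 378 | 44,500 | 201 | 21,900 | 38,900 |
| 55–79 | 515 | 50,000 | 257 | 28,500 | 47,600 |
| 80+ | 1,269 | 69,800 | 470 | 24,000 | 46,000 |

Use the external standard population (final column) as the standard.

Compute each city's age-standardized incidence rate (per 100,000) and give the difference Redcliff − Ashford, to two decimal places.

13.95

Age-specific rates per 100,000 for Redcliff: 64.86, 114.07, 164.44, 495.80, 849.44, 1030.00, 1818.05.
For Ashford: 57.52, 103.59, 148.35, 343.84, 917.81, 901.75, 1958.33.
Standard total = 244,200; weights = 0.0631, 0.1413, 0.1040, 0.1491, 0.1593, 0.1949, 0.1884.
Redcliff: 0.0631×64.86 + 0.1413×114.07 + 0.1040×164.44 + 0.1491×495.80 + 0.1593×849.44 + 0.1949×1030.00 + 0.1884×1818.05 = 789.7615 per 100,000.
Ashford: 0.0631×57.52 + 0.1413×103.59 + 0.1040×148.35 + 0.1491×343.84 + 0.1593×917.81 + 0.1949×901.75 + 0.1884×1958.33 = 775.8109 per 100,000.
Difference = 789.7615 − 775.8109 = 13.9506.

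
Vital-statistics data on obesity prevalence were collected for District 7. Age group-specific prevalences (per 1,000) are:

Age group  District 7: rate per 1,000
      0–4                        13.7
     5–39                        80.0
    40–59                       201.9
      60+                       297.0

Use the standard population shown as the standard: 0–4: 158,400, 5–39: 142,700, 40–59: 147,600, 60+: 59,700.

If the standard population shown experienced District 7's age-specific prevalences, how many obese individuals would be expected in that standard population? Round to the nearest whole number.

Expected obese individuals = Σ (standard pop × age-specific rate ÷ 1,000)
= 158,400×13.7/1,000 + 142,700×80.0/1,000 + 147,600×201.9/1,000 + 59,700×297.0/1,000
= 2170.08 + 11416.00 + 29800.44 + 17730.90 = 61117.42.

61117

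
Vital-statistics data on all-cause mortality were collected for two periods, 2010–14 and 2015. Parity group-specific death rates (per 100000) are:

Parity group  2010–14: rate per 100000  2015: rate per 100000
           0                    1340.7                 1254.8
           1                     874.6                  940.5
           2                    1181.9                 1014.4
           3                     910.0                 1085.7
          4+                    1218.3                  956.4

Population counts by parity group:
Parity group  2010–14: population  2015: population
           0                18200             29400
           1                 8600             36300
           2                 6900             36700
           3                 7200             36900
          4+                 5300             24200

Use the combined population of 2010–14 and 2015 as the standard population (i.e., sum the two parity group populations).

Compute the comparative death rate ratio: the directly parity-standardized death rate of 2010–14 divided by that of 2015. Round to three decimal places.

1.038

Combined standard total = 209700; weights = 0.2270, 0.2141, 0.2079, 0.2103, 0.1407.
2010–14: 0.2270×1340.7 + 0.2141×874.6 + 0.2079×1181.9 + 0.2103×910.0 + 0.1407×1218.3 = 1100.0885 per 100000.
2015: 0.2270×1254.8 + 0.2141×940.5 + 0.2079×1014.4 + 0.2103×1085.7 + 0.1407×956.4 = 1059.9806 per 100000.
Ratio = 1100.0885 ÷ 1059.9806 = 1.03784.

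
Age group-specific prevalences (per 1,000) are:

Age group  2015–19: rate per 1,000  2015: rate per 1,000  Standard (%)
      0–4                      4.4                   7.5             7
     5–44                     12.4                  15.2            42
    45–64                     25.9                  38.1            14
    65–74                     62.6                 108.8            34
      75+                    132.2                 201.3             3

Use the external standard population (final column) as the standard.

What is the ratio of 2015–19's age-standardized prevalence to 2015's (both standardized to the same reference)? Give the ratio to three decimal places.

0.622

Standard weights: 0.07, 0.42, 0.14, 0.34, 0.03.
2015–19: 0.0700×4.4 + 0.4200×12.4 + 0.1400×25.9 + 0.3400×62.6 + 0.0300×132.2 = 34.3920 per 1,000.
2015: 0.0700×7.5 + 0.4200×15.2 + 0.1400×38.1 + 0.3400×108.8 + 0.0300×201.3 = 55.2740 per 1,000.
Ratio = 34.3920 ÷ 55.2740 = 0.62221.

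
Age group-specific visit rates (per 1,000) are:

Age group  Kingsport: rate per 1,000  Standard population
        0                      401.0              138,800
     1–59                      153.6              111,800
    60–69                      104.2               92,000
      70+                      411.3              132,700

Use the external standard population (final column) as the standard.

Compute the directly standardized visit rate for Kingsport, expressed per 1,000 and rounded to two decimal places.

Standard total = 475,300; weights = 0.2920, 0.2352, 0.1936, 0.2792.
Standardized rate: 0.2920×401.0 + 0.2352×153.6 + 0.1936×104.2 + 0.2792×411.3 = 288.2331 per 1,000.

288.23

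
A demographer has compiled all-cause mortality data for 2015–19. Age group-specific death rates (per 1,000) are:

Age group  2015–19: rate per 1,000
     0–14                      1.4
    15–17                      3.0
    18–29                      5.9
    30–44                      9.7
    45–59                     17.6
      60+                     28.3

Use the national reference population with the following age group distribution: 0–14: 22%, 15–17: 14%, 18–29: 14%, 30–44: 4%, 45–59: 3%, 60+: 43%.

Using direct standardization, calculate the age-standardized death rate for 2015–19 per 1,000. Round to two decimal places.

14.64

Standard weights: 0.22, 0.14, 0.14, 0.04, 0.03, 0.43.
Standardized rate: 0.2200×1.4 + 0.1400×3.0 + 0.1400×5.9 + 0.0400×9.7 + 0.0300×17.6 + 0.4300×28.3 = 14.6390 per 1,000.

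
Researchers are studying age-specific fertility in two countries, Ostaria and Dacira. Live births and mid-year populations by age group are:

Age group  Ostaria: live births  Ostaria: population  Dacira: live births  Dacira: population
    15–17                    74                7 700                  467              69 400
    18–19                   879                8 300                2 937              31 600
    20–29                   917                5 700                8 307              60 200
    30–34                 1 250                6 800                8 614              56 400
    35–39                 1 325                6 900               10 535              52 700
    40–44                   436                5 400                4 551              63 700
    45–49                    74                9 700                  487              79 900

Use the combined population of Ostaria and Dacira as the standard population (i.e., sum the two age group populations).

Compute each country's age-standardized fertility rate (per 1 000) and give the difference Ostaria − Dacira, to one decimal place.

Age-specific rates per 1 000 for Ostaria: 9.610, 105.904, 160.877, 183.824, 192.029, 80.741, 7.629.
For Dacira: 6.729, 92.943, 137.990, 152.730, 199.905, 71.444, 6.095.
Combined standard total = 464 400; weights = 0.1660, 0.0859, 0.1419, 0.1361, 0.1283, 0.1488, 0.1929.
Ostaria: 0.1660×9.610 + 0.0859×105.904 + 0.1419×160.877 + 0.1361×183.824 + 0.1283×192.029 + 0.1488×80.741 + 0.1929×7.629 = 96.6702 per 1 000.
Dacira: 0.1660×6.729 + 0.0859×92.943 + 0.1419×137.990 + 0.1361×152.730 + 0.1283×199.905 + 0.1488×71.444 + 0.1929×6.095 = 86.9307 per 1 000.
Difference = 96.6702 − 86.9307 = 9.7395.

9.7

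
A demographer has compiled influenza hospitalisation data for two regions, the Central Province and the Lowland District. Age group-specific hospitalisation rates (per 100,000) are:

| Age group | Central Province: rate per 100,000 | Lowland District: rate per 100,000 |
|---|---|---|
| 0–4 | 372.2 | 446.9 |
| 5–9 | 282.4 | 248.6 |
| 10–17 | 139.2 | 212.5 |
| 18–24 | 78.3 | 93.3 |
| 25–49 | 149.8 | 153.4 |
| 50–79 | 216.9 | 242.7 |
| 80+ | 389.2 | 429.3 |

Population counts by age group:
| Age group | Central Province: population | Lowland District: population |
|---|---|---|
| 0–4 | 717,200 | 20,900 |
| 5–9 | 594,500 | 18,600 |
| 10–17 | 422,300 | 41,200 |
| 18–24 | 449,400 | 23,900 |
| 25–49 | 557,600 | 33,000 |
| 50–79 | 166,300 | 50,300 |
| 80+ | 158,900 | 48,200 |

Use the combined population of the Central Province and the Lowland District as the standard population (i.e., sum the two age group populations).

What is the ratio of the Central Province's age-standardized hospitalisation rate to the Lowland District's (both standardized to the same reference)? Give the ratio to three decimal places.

Combined standard total = 3,302,300; weights = 0.2235, 0.1857, 0.1404, 0.1433, 0.1788, 0.0656, 0.0627.
The Central Province: 0.2235×372.2 + 0.1857×282.4 + 0.1404×139.2 + 0.1433×78.3 + 0.1788×149.8 + 0.0656×216.9 + 0.0627×389.2 = 231.8065 per 100,000.
The Lowland District: 0.2235×446.9 + 0.1857×248.6 + 0.1404×212.5 + 0.1433×93.3 + 0.1788×153.4 + 0.0656×242.7 + 0.0627×429.3 = 259.5164 per 100,000.
Ratio = 231.8065 ÷ 259.5164 = 0.89322.

0.893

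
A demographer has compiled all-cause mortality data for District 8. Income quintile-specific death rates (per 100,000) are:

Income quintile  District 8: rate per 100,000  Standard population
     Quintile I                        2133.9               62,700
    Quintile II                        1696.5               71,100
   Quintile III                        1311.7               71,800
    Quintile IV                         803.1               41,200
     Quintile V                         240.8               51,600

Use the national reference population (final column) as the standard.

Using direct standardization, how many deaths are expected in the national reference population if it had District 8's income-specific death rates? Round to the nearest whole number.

Expected deaths = Σ (standard pop × income-specific rate ÷ 100,000)
= 62,700×2133.9/100,000 + 71,100×1696.5/100,000 + 71,800×1311.7/100,000 + 41,200×803.1/100,000 + 51,600×240.8/100,000
= 1337.96 + 1206.21 + 941.80 + 330.88 + 124.25 = 3941.10.

3941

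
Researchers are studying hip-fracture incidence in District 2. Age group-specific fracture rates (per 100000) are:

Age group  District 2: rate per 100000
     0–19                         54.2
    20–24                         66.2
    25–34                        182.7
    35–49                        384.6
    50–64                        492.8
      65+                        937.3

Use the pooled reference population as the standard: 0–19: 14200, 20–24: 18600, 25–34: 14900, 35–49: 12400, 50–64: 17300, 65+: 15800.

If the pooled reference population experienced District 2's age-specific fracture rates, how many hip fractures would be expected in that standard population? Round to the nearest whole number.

328

Expected hip fractures = Σ (standard pop × age-specific rate ÷ 100000)
= 14200×54.2/100000 + 18600×66.2/100000 + 14900×182.7/100000 + 12400×384.6/100000 + 17300×492.8/100000 + 15800×937.3/100000
= 7.70 + 12.31 + 27.22 + 47.69 + 85.25 + 148.09 = 328.27.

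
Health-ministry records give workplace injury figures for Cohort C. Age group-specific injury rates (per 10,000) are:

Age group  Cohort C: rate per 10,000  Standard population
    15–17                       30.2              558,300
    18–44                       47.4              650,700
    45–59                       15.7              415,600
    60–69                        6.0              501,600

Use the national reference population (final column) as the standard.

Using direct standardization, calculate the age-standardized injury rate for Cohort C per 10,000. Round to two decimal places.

Standard total = 2,126,200; weights = 0.2626, 0.3060, 0.1955, 0.2359.
Standardized rate: 0.2626×30.2 + 0.3060×47.4 + 0.1955×15.7 + 0.2359×6.0 = 26.9205 per 10,000.

26.92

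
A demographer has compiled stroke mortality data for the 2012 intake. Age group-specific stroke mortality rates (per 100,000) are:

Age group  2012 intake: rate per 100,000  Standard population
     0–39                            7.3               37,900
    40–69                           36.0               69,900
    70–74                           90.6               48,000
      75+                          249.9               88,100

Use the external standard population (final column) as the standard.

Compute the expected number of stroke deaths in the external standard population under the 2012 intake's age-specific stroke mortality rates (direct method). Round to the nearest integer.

292

Expected stroke deaths = Σ (standard pop × age-specific rate ÷ 100,000)
= 37,900×7.3/100,000 + 69,900×36.0/100,000 + 48,000×90.6/100,000 + 88,100×249.9/100,000
= 2.77 + 25.16 + 43.49 + 220.16 = 291.58.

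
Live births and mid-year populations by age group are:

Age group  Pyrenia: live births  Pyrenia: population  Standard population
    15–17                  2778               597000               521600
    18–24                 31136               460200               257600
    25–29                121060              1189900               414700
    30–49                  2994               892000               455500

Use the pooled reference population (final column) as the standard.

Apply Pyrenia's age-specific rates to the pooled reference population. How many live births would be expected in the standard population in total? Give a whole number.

Age-specific rates per 1000 for Pyrenia: 4.653, 67.658, 101.740, 3.357.
Expected live births = Σ (standard pop × age-specific rate ÷ 1000)
= 521600×4.653/1000 + 257600×67.658/1000 + 414700×101.740/1000 + 455500×3.357/1000
= 2427.14 + 17428.58 + 42191.43 + 1528.89 = 63576.04.

63576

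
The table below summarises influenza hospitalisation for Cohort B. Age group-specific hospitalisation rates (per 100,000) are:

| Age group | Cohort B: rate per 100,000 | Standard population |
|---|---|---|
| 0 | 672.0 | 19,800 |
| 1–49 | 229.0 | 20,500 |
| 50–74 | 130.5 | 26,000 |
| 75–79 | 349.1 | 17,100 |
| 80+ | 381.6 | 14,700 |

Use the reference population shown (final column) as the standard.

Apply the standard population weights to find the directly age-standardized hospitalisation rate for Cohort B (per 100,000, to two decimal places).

336.11

Standard total = 98,100; weights = 0.2018, 0.2090, 0.2650, 0.1743, 0.1498.
Standardized rate: 0.2018×672.0 + 0.2090×229.0 + 0.2650×130.5 + 0.1743×349.1 + 0.1498×381.6 = 336.1084 per 100,000.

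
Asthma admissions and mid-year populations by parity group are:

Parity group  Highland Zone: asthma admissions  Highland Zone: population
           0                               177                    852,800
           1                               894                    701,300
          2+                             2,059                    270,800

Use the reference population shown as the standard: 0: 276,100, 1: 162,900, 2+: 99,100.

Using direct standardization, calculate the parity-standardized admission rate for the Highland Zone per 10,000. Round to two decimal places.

Parity-specific rates per 10,000 for the Highland Zone: 2.08, 12.75, 76.03.
Standard total = 538,100; weights = 0.5131, 0.3027, 0.1842.
Standardized rate: 0.5131×2.08 + 0.3027×12.75 + 0.1842×76.03 = 18.9270 per 10,000.

18.93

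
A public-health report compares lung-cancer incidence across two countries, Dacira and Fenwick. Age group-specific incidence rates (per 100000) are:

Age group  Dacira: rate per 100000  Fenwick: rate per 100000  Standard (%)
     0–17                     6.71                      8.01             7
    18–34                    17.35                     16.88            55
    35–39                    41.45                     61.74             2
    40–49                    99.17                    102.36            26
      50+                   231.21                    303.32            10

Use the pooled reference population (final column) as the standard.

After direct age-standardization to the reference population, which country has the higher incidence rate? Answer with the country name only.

Fenwick

Standard weights: 0.07, 0.55, 0.02, 0.26, 0.10.
Dacira: 0.0700×6.71 + 0.5500×17.35 + 0.0200×41.45 + 0.2600×99.17 + 0.1000×231.21 = 59.7464 per 100000.
Fenwick: 0.0700×8.01 + 0.5500×16.88 + 0.0200×61.74 + 0.2600×102.36 + 0.1000×303.32 = 68.0251 per 100000.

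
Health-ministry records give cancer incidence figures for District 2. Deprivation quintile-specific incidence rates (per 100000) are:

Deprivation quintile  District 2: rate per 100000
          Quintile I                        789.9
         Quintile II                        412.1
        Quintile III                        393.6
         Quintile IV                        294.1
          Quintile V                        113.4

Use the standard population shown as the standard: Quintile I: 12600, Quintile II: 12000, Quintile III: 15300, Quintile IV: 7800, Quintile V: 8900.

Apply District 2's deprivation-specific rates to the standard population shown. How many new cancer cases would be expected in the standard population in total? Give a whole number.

Expected new cancer cases = Σ (standard pop × deprivation-specific rate ÷ 100000)
= 12600×789.9/100000 + 12000×412.1/100000 + 15300×393.6/100000 + 7800×294.1/100000 + 8900×113.4/100000
= 99.53 + 49.45 + 60.22 + 22.94 + 10.09 = 242.23.

242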